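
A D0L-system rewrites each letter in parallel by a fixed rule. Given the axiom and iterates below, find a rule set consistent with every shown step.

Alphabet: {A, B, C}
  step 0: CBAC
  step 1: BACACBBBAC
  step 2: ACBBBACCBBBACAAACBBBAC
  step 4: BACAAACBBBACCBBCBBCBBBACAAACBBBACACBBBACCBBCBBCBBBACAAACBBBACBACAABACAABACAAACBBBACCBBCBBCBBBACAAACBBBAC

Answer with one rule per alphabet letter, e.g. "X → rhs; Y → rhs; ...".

  step 1 ⇒ step 2: BACACBBBAC ⇒ A·CBB·BAC·CBB·BAC·A·A·A·CBB·BAC
    A ↦ CBB
    B ↦ A
    C ↦ BAC

A->CBB, B->A, C->BAC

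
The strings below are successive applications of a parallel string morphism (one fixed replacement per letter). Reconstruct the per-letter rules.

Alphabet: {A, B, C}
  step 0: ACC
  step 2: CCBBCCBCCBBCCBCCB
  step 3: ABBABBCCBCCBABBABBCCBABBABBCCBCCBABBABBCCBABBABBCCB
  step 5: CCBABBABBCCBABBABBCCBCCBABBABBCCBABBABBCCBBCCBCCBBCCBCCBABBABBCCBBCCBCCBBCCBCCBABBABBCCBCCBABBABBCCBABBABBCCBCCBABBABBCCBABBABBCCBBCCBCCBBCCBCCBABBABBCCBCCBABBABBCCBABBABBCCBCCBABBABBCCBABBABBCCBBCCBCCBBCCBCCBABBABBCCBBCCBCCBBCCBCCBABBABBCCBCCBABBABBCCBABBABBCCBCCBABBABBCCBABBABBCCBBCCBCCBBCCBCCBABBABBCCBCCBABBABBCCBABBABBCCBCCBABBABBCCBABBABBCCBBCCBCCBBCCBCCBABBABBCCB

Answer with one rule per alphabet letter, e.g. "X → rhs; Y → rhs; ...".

A->B, B->CCB, C->ABB

  step 2 ⇒ step 3: CCBBCCBCCBBCCBCCB ⇒ ABB·ABB·CCB·CCB·ABB·ABB·CCB·ABB·ABB·CCB·CCB·ABB·ABB·CCB·ABB·ABB·CCB
    B ↦ CCB
    C ↦ ABB
    A ↦ B  (constrained at step 0)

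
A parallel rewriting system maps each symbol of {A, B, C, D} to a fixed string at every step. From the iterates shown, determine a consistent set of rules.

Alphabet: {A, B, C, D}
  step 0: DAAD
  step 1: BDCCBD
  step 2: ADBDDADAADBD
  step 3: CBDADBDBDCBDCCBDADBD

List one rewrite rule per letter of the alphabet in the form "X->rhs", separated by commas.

A->C, B->AD, C->DA, D->BD

  step 2 ⇒ step 3: ADBDDADAADBD ⇒ C·BD·AD·BD·BD·C·BD·C·C·BD·AD·BD
    A ↦ C
    B ↦ AD
    D ↦ BD
  step 1 ⇒ step 2: BDCCBD ⇒ AD·BD·DA·DA·AD·BD
    C ↦ DA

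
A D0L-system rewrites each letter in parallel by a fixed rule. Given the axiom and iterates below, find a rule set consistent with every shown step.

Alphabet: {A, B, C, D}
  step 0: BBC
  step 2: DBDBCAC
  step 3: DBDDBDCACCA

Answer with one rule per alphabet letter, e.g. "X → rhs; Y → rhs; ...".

A->C, B->D, C->CA, D->DB

  step 2 ⇒ step 3: DBDBCAC ⇒ DB·D·DB·D·CA·C·CA
    A ↦ C
    B ↦ D
    C ↦ CA
    D ↦ DB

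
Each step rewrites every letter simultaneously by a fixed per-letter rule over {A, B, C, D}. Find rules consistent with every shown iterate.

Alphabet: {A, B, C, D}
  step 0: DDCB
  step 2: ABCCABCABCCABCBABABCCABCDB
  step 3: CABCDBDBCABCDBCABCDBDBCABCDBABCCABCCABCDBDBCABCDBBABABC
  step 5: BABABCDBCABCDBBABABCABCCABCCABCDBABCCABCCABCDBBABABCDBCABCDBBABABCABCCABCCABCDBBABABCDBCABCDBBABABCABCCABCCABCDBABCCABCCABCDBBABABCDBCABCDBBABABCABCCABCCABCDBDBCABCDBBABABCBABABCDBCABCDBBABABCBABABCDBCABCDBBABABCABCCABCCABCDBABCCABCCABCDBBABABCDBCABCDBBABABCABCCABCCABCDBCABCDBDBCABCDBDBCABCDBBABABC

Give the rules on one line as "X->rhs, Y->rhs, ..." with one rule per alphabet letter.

A->C, B->ABC, C->DB, D->BAB

  step 2 ⇒ step 3: ABCCABCABCCABCBABABCCABCDB ⇒ C·ABC·DB·DB·C·ABC·DB·C·ABC·DB·DB·C·ABC·DB·ABC·C·ABC·C·ABC·DB·DB·C·ABC·DB·BAB·ABC
    A ↦ C
    B ↦ ABC
    C ↦ DB
    D ↦ BAB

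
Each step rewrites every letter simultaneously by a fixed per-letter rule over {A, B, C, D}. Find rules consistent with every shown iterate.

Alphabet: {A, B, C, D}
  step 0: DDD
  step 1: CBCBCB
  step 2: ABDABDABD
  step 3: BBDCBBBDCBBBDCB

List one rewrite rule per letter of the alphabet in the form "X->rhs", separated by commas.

  step 2 ⇒ step 3: ABDABDABD ⇒ B·BD·CB·B·BD·CB·B·BD·CB
    A ↦ B
    B ↦ BD
    D ↦ CB
  step 1 ⇒ step 2: CBCBCB ⇒ A·BD·A·BD·A·BD
    C ↦ A

A->B, B->BD, C->A, D->CB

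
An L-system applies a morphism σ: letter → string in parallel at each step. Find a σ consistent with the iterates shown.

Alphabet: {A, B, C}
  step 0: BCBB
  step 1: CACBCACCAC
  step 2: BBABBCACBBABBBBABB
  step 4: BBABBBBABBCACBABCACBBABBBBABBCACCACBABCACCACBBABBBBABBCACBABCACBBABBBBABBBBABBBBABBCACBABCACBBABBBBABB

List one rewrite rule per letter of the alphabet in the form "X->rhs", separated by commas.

A->BAB, B->CAC, C->B

  step 1 ⇒ step 2: CACBCACCAC ⇒ B·BAB·B·CAC·B·BAB·B·B·BAB·B
    A ↦ BAB
    B ↦ CAC
    C ↦ B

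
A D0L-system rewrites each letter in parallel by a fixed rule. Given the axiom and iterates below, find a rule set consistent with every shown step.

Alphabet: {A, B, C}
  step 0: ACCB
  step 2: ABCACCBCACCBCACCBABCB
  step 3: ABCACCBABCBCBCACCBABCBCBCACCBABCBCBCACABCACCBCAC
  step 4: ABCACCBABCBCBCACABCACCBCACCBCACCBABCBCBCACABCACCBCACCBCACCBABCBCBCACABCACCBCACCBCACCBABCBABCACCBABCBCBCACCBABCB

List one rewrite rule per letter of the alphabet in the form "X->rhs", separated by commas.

A->AB, B->CAC, C->CB

  step 3 ⇒ step 4: ABCACCBABCBCBCACCBABCBCBCACCBABCBCBCACABCACCBCAC ⇒ AB·CAC·CB·AB·CB·CB·CAC·AB·CAC·CB·CAC·CB·CAC·CB·AB·CB·CB·CAC·AB·CAC·CB·CAC·CB·CAC·CB·AB·CB·CB·CAC·AB·CAC·CB·CAC·CB·CAC·CB·AB·CB·AB·CAC·CB·AB·CB·CB·CAC·CB·AB·CB
    A ↦ AB
    B ↦ CAC
    C ↦ CB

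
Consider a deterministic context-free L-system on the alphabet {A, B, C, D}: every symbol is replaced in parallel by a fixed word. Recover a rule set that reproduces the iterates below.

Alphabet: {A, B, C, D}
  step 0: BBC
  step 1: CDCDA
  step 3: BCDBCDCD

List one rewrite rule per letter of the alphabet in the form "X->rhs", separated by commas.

A->B, B->CD, C->A, D->B

  step 0 ⇒ step 1: BBC ⇒ CD·CD·A
    B ↦ CD
    C ↦ A
    A ↦ B  (constrained at step 1)
    D ↦ B  (constrained at step 1)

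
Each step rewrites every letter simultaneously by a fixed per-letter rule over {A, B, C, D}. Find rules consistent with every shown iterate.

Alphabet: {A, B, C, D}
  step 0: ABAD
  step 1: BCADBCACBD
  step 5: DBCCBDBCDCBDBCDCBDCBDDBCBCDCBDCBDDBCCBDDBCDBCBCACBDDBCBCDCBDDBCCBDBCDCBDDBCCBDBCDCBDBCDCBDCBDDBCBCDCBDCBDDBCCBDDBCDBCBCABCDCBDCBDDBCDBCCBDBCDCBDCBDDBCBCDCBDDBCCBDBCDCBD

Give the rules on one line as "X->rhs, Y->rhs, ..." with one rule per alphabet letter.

  step 0 ⇒ step 1: ABAD ⇒ BCA·D·BCA·CBD
    A ↦ BCA
    B ↦ D
    D ↦ CBD
    C ↦ BC  (constrained at step 1)

A->BCA, B->D, C->BC, D->CBD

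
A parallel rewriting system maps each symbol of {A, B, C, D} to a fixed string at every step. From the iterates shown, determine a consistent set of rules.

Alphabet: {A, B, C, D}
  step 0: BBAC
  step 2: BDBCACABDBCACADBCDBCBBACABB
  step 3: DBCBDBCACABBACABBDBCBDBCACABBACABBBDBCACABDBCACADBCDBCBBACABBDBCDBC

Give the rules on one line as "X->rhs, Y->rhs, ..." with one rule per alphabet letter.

  step 2 ⇒ step 3: BDBCACABDBCACADBCDBCBBACABB ⇒ DBC·B·DBC·ACA·BB·ACA·BB·DBC·B·DBC·ACA·BB·ACA·BB·B·DBC·ACA·B·DBC·ACA·DBC·DBC·BB·ACA·BB·DBC·DBC
    A ↦ BB
    B ↦ DBC
    C ↦ ACA
    D ↦ B

A->BB, B->DBC, C->ACA, D->B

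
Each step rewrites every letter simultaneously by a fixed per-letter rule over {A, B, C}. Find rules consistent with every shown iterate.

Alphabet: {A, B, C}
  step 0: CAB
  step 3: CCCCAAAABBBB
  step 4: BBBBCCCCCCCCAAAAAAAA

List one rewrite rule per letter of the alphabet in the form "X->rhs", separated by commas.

  step 3 ⇒ step 4: CCCCAAAABBBB ⇒ B·B·B·B·CC·CC·CC·CC·AA·AA·AA·AA
    A ↦ CC
    B ↦ AA
    C ↦ B

A->CC, B->AA, C->B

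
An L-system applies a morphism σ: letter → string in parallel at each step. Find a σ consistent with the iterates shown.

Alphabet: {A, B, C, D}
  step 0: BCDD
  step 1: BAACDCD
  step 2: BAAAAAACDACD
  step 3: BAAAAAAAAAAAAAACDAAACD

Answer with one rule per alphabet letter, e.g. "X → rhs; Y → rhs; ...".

A->AA, B->BA, C->A, D->CD

  step 2 ⇒ step 3: BAAAAAACDACD ⇒ BA·AA·AA·AA·AA·AA·AA·A·CD·AA·A·CD
    A ↦ AA
    B ↦ BA
    C ↦ A
    D ↦ CD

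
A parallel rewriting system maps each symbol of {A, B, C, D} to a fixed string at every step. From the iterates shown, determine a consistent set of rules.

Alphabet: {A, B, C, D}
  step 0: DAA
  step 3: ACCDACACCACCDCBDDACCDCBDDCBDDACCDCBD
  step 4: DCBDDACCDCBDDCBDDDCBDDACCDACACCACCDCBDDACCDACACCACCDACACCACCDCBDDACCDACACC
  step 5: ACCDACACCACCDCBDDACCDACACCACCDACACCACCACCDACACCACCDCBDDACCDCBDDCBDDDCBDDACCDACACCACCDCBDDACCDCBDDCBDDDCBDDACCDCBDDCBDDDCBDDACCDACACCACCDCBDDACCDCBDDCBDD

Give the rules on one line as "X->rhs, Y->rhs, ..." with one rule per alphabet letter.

A->DCB, B->AC, C->D, D->ACC

  step 4 ⇒ step 5: DCBDDACCDCBDDCBDDDCBDDACCDACACCACCDCBDDACCDACACCACCDACACCACCDCBDDACCDACACC ⇒ ACC·D·AC·ACC·ACC·DCB·D·D·ACC·D·AC·ACC·ACC·D·AC·ACC·ACC·ACC·D·AC·ACC·ACC·DCB·D·D·ACC·DCB·D·DCB·D·D·DCB·D·D·ACC·D·AC·ACC·ACC·DCB·D·D·ACC·DCB·D·DCB·D·D·DCB·D·D·ACC·DCB·D·DCB·D·D·DCB·D·D·ACC·D·AC·ACC·ACC·DCB·D·D·ACC·DCB·D·DCB·D·D
    A ↦ DCB
    B ↦ AC
    C ↦ D
    D ↦ ACC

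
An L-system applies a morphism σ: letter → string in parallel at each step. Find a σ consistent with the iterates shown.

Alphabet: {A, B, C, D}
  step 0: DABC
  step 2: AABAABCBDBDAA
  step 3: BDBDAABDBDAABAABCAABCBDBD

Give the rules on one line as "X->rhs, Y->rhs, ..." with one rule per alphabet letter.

  step 2 ⇒ step 3: AABAABCBDBDAA ⇒ BD·BD·AA·BD·BD·AA·B·AA·BC·AA·BC·BD·BD
    A ↦ BD
    B ↦ AA
    C ↦ B
    D ↦ BC

A->BD, B->AA, C->B, D->BC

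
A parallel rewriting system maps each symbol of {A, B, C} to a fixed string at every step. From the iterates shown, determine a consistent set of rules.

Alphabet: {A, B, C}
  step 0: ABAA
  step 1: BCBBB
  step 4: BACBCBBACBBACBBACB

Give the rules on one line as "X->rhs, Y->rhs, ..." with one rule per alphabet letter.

  step 0 ⇒ step 1: ABAA ⇒ B·CB·B·B
    A ↦ B
    B ↦ CB
    C ↦ A  (constrained at step 1)

A->B, B->CB, C->A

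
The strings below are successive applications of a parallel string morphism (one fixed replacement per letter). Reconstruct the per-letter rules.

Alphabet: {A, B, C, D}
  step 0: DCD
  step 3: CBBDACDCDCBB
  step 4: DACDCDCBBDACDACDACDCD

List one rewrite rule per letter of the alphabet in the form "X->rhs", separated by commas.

A->BB, B->CD, C->DA, D->C

  step 3 ⇒ step 4: CBBDACDCDCBB ⇒ DA·CD·CD·C·BB·DA·C·DA·C·DA·CD·CD
    A ↦ BB
    B ↦ CD
    C ↦ DA
    D ↦ C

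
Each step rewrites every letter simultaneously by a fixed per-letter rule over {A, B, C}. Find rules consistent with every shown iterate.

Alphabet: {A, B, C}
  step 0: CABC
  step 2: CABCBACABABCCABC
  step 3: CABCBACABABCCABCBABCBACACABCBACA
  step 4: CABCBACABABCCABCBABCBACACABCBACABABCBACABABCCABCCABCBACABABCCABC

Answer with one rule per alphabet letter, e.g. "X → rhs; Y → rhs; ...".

  step 3 ⇒ step 4: CABCBACABABCCABCBABCBACACABCBACA ⇒ CA·BC·BA·CA·BA·BC·CA·BC·BA·BC·BA·CA·CA·BC·BA·CA·BA·BC·BA·CA·BA·BC·CA·BC·CA·BC·BA·CA·BA·BC·CA·BC
    A ↦ BC
    B ↦ BA
    C ↦ CA

A->BC, B->BA, C->CA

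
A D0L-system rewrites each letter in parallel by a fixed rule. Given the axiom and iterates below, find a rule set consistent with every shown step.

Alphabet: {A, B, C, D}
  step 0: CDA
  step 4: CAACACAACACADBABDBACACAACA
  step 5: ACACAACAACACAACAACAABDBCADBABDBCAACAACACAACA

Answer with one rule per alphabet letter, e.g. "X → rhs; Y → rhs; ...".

A->CA, B->DB, C->A, D->AB

  step 4 ⇒ step 5: CAACACAACACADBABDBACACAACA ⇒ A·CA·CA·A·CA·A·CA·CA·A·CA·A·CA·AB·DB·CA·DB·AB·DB·CA·A·CA·A·CA·CA·A·CA
    A ↦ CA
    B ↦ DB
    C ↦ A
    D ↦ AB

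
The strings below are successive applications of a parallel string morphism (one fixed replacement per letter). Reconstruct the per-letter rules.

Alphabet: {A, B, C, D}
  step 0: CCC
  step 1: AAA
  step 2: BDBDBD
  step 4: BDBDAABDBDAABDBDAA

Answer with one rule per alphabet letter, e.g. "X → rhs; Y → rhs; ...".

  step 1 ⇒ step 2: AAA ⇒ BD·BD·BD
    A ↦ BD
    B ↦ AA  (constrained at step 2)
  step 0 ⇒ step 1: CCC ⇒ A·A·A
    C ↦ A
    D ↦ CC  (constrained at step 2)

A->BD, B->AA, C->A, D->CC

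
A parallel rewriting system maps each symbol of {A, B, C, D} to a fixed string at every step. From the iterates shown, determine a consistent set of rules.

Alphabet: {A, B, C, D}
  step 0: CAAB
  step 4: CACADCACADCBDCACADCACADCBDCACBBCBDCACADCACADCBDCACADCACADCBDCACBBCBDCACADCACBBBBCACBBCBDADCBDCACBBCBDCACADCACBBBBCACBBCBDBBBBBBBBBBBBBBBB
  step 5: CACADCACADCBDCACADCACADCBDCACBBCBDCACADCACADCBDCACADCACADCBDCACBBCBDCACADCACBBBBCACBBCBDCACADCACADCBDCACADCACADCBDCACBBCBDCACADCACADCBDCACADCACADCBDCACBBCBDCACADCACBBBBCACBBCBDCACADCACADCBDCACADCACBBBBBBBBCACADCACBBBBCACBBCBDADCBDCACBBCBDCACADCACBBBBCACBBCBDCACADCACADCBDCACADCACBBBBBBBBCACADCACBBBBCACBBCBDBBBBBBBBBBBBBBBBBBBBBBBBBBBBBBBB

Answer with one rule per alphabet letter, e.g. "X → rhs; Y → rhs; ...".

A->AD, B->BB, C->CAC, D->CBD

  step 4 ⇒ step 5: CACADCACADCBDCACADCACADCBDCACBBCBDCACADCACADCBDCACADCACADCBDCACBBCBDCACADCACBBBBCACBBCBDADCBDCACBBCBDCACADCACBBBBCACBBCBDBBBBBBBBBBBBBBBB ⇒ CAC·AD·CAC·AD·CBD·CAC·AD·CAC·AD·CBD·CAC·BB·CBD·CAC·AD·CAC·AD·CBD·CAC·AD·CAC·AD·CBD·CAC·BB·CBD·CAC·AD·CAC·BB·BB·CAC·BB·CBD·CAC·AD·CAC·AD·CBD·CAC·AD·CAC·AD·CBD·CAC·BB·CBD·CAC·AD·CAC·AD·CBD·CAC·AD·CAC·AD·CBD·CAC·BB·CBD·CAC·AD·CAC·BB·BB·CAC·BB·CBD·CAC·AD·CAC·AD·CBD·CAC·AD·CAC·BB·BB·BB·BB·CAC·AD·CAC·BB·BB·CAC·BB·CBD·AD·CBD·CAC·BB·CBD·CAC·AD·CAC·BB·BB·CAC·BB·CBD·CAC·AD·CAC·AD·CBD·CAC·AD·CAC·BB·BB·BB·BB·CAC·AD·CAC·BB·BB·CAC·BB·CBD·BB·BB·BB·BB·BB·BB·BB·BB·BB·BB·BB·BB·BB·BB·BB·BB
    A ↦ AD
    B ↦ BB
    C ↦ CAC
    D ↦ CBD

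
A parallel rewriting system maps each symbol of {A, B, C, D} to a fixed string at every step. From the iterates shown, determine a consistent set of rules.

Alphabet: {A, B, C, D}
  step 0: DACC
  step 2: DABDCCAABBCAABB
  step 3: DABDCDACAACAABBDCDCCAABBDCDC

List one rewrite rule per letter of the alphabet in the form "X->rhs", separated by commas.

A->B, B->DC, C->CAA, D->DA

  step 2 ⇒ step 3: DABDCCAABBCAABB ⇒ DA·B·DC·DA·CAA·CAA·B·B·DC·DC·CAA·B·B·DC·DC
    A ↦ B
    B ↦ DC
    C ↦ CAA
    D ↦ DA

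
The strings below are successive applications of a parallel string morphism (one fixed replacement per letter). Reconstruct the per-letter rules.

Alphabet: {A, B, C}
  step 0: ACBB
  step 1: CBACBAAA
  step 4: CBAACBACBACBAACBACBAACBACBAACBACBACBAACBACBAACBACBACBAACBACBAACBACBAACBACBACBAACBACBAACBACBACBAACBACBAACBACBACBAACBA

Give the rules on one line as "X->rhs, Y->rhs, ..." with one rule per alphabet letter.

  step 0 ⇒ step 1: ACBB ⇒ CBA·CBA·A·A
    A ↦ CBA
    B ↦ A
    C ↦ CBA

A->CBA, B->A, C->CBA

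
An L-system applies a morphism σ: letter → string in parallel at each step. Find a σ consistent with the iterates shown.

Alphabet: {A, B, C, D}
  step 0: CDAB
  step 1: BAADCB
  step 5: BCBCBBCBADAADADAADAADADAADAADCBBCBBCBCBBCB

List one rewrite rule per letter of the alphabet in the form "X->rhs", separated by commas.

  step 0 ⇒ step 1: CDAB ⇒ B·A·AD·CB
    A ↦ AD
    B ↦ CB
    C ↦ B
    D ↦ A

A->AD, B->CB, C->B, D->A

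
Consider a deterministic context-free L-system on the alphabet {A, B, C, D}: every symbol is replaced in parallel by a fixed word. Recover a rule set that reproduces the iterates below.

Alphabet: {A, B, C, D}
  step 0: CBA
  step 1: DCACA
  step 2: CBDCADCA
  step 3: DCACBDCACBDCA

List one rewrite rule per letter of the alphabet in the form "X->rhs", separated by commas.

  step 2 ⇒ step 3: CBDCADCA ⇒ D·CA·CB·D·CA·CB·D·CA
    A ↦ CA
    B ↦ CA
    C ↦ D
    D ↦ CB

A->CA, B->CA, C->D, D->CB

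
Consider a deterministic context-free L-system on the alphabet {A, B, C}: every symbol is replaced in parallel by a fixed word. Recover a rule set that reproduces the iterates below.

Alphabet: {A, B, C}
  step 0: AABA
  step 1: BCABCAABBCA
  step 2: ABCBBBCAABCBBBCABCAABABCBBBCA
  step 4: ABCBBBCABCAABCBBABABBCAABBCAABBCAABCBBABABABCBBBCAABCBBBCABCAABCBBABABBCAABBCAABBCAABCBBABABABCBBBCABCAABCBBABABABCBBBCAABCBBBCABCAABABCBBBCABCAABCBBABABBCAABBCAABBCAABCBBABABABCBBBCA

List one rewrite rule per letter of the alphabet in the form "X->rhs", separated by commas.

A->BCA, B->AB, C->CBB

  step 1 ⇒ step 2: BCABCAABBCA ⇒ AB·CBB·BCA·AB·CBB·BCA·BCA·AB·AB·CBB·BCA
    A ↦ BCA
    B ↦ AB
    C ↦ CBB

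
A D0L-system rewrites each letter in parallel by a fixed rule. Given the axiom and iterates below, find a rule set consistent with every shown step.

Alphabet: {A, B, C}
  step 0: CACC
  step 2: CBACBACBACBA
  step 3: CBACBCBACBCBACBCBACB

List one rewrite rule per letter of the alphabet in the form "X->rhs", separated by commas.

  step 2 ⇒ step 3: CBACBACBACBA ⇒ CB·A·CB·CB·A·CB·CB·A·CB·CB·A·CB
    A ↦ CB
    B ↦ A
    C ↦ CB

A->CB, B->A, C->CB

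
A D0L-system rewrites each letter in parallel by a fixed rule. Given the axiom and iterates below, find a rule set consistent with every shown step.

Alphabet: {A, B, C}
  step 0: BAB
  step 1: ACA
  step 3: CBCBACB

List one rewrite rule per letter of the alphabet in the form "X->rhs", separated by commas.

A->C, B->A, C->CB

  step 0 ⇒ step 1: BAB ⇒ A·C·A
    A ↦ C
    B ↦ A
    C ↦ CB  (constrained at step 1)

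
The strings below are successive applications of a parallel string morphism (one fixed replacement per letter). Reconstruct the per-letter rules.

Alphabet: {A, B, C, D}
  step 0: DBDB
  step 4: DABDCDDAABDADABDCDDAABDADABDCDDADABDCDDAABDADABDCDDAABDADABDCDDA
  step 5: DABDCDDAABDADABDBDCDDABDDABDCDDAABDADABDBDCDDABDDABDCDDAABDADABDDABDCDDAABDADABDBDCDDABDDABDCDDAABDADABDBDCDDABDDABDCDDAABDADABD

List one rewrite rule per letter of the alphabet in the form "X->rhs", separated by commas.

  step 4 ⇒ step 5: DABDCDDAABDADABDCDDAABDADABDCDDADABDCDDAABDADABDCDDAABDADABDCDDA ⇒ DA·BD·CD·DA·AB·DA·DA·BD·BD·CD·DA·BD·DA·BD·CD·DA·AB·DA·DA·BD·BD·CD·DA·BD·DA·BD·CD·DA·AB·DA·DA·BD·DA·BD·CD·DA·AB·DA·DA·BD·BD·CD·DA·BD·DA·BD·CD·DA·AB·DA·DA·BD·BD·CD·DA·BD·DA·BD·CD·DA·AB·DA·DA·BD
    A ↦ BD
    B ↦ CD
    C ↦ AB
    D ↦ DA

A->BD, B->CD, C->AB, D->DA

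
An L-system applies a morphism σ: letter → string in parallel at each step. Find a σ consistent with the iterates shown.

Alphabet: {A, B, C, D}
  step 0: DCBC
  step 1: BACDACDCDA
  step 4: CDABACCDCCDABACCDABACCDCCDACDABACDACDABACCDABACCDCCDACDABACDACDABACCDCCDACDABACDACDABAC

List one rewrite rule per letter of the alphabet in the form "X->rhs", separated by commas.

  step 0 ⇒ step 1: DCBC ⇒ BA·CDA·CD·CDA
    B ↦ CD
    C ↦ CDA
    D ↦ BA
    A ↦ C  (constrained at step 1)

A->C, B->CD, C->CDA, D->BA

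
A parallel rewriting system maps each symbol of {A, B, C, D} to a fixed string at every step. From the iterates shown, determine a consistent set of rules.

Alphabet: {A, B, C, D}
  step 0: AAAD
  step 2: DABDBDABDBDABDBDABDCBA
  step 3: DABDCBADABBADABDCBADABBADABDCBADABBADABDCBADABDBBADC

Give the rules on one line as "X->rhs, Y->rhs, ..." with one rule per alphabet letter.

  step 2 ⇒ step 3: DABDBDABDBDABDBDABDCBA ⇒ DAB·DC·BA·DAB·BA·DAB·DC·BA·DAB·BA·DAB·DC·BA·DAB·BA·DAB·DC·BA·DAB·DB·BA·DC
    A ↦ DC
    B ↦ BA
    C ↦ DB
    D ↦ DAB

A->DC, B->BA, C->DB, D->DAB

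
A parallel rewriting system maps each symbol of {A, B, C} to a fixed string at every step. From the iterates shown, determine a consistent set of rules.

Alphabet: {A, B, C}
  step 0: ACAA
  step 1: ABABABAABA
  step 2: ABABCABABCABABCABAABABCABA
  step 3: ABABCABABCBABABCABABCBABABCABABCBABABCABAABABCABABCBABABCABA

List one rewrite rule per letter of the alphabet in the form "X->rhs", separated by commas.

A->ABA, B->BC, C->B

  step 2 ⇒ step 3: ABABCABABCABABCABAABABCABA ⇒ ABA·BC·ABA·BC·B·ABA·BC·ABA·BC·B·ABA·BC·ABA·BC·B·ABA·BC·ABA·ABA·BC·ABA·BC·B·ABA·BC·ABA
    A ↦ ABA
    B ↦ BC
    C ↦ B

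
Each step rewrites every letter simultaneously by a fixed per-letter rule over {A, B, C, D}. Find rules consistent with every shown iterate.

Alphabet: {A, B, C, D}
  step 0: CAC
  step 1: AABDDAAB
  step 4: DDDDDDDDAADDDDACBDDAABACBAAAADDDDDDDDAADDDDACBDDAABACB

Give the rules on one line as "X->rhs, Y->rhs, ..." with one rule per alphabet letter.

  step 0 ⇒ step 1: CAC ⇒ AAB·DD·AAB
    A ↦ DD
    C ↦ AAB
    B ↦ ACB  (constrained at step 1)
    D ↦ A  (constrained at step 1)

A->DD, B->ACB, C->AAB, D->A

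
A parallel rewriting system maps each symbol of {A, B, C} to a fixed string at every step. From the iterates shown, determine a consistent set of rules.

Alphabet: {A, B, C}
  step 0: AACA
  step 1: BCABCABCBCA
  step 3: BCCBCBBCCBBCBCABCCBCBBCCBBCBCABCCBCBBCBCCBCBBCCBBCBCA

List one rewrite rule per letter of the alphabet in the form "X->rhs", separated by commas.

  step 0 ⇒ step 1: AACA ⇒ BCA·BCA·BC·BCA
    A ↦ BCA
    C ↦ BC
    B ↦ CB  (constrained at step 1)

A->BCA, B->CB, C->BC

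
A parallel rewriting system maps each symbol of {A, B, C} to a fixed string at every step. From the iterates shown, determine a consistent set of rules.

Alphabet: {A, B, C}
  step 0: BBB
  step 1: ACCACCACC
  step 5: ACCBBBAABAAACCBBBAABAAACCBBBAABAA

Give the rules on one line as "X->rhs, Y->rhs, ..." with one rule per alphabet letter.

A->B, B->ACC, C->A

  step 0 ⇒ step 1: BBB ⇒ ACC·ACC·ACC
    B ↦ ACC
    A ↦ B  (constrained at step 1)
    C ↦ A  (constrained at step 1)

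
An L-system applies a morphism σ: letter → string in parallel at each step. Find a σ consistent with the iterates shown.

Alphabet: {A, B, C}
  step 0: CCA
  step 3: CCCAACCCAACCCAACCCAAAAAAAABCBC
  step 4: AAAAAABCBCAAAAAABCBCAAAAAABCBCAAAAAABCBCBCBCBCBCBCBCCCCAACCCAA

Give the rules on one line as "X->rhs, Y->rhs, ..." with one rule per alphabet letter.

A->BC, B->CCC, C->AA

  step 3 ⇒ step 4: CCCAACCCAACCCAACCCAAAAAAAABCBC ⇒ AA·AA·AA·BC·BC·AA·AA·AA·BC·BC·AA·AA·AA·BC·BC·AA·AA·AA·BC·BC·BC·BC·BC·BC·BC·BC·CCC·AA·CCC·AA
    A ↦ BC
    B ↦ CCC
    C ↦ AA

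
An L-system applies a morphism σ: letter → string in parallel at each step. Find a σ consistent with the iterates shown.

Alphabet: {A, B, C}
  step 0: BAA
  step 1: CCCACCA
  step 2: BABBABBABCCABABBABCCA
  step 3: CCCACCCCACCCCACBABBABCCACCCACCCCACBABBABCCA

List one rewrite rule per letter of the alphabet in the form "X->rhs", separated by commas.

A->CCA, B->C, C->BAB

  step 2 ⇒ step 3: BABBABBABCCABABBABCCA ⇒ C·CCA·C·C·CCA·C·C·CCA·C·BAB·BAB·CCA·C·CCA·C·C·CCA·C·BAB·BAB·CCA
    A ↦ CCA
    B ↦ C
    C ↦ BAB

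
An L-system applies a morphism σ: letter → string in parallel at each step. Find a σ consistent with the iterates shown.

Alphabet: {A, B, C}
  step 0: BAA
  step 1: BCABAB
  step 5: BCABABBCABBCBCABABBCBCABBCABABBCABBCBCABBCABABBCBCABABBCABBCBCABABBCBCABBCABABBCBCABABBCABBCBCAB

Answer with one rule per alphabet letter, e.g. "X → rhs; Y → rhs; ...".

  step 0 ⇒ step 1: BAA ⇒ BC·AB·AB
    A ↦ AB
    B ↦ BC
    C ↦ AB  (constrained at step 1)

A->AB, B->BC, C->AB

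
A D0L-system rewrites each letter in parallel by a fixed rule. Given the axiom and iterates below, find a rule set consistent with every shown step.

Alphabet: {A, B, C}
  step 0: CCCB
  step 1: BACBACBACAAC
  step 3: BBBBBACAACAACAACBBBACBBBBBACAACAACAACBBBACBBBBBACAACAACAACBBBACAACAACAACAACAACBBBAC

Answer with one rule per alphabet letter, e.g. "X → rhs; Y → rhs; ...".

A->BB, B->AAC, C->BAC

  step 0 ⇒ step 1: CCCB ⇒ BAC·BAC·BAC·AAC
    B ↦ AAC
    C ↦ BAC
    A ↦ BB  (constrained at step 1)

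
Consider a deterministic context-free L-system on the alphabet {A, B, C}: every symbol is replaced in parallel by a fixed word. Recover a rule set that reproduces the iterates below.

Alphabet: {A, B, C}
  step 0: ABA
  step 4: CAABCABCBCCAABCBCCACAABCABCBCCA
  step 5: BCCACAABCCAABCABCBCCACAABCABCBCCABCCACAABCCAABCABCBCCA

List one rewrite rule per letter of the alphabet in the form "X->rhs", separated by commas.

  step 4 ⇒ step 5: CAABCABCBCCAABCBCCACAABCABCBCCA ⇒ BC·CA·CA·A·BC·CA·A·BC·A·BC·BC·CA·CA·A·BC·A·BC·BC·CA·BC·CA·CA·A·BC·CA·A·BC·A·BC·BC·CA
    A ↦ CA
    B ↦ A
    C ↦ BC

A->CA, B->A, C->BC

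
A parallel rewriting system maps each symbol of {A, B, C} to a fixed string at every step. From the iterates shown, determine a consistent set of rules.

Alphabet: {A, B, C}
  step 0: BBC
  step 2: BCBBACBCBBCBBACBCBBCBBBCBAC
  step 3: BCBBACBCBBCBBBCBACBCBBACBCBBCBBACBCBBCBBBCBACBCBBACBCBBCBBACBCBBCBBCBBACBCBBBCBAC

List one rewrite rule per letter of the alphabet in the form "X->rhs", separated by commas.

A->BBC, B->BCB, C->BAC

  step 2 ⇒ step 3: BCBBACBCBBCBBACBCBBCBBBCBAC ⇒ BCB·BAC·BCB·BCB·BBC·BAC·BCB·BAC·BCB·BCB·BAC·BCB·BCB·BBC·BAC·BCB·BAC·BCB·BCB·BAC·BCB·BCB·BCB·BAC·BCB·BBC·BAC
    A ↦ BBC
    B ↦ BCB
    C ↦ BAC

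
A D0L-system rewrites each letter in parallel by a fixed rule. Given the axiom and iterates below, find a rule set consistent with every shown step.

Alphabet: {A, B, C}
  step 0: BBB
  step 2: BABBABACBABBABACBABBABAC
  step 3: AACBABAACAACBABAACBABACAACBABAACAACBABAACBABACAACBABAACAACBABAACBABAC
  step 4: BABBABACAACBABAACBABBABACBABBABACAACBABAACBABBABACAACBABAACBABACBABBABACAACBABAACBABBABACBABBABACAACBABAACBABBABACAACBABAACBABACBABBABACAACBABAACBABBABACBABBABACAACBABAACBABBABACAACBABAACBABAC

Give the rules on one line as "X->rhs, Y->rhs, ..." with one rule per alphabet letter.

A->BAB, B->AAC, C->AC

  step 3 ⇒ step 4: AACBABAACAACBABAACBABACAACBABAACAACBABAACBABACAACBABAACAACBABAACBABAC ⇒ BAB·BAB·AC·AAC·BAB·AAC·BAB·BAB·AC·BAB·BAB·AC·AAC·BAB·AAC·BAB·BAB·AC·AAC·BAB·AAC·BAB·AC·BAB·BAB·AC·AAC·BAB·AAC·BAB·BAB·AC·BAB·BAB·AC·AAC·BAB·AAC·BAB·BAB·AC·AAC·BAB·AAC·BAB·AC·BAB·BAB·AC·AAC·BAB·AAC·BAB·BAB·AC·BAB·BAB·AC·AAC·BAB·AAC·BAB·BAB·AC·AAC·BAB·AAC·BAB·AC
    A ↦ BAB
    B ↦ AAC
    C ↦ AC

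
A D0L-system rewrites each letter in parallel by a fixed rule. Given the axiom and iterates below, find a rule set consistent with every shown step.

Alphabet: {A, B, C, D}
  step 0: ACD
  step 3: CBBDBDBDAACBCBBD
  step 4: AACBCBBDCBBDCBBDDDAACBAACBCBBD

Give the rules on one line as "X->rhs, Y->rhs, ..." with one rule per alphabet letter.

A->D, B->CB, C->AA, D->BD

  step 3 ⇒ step 4: CBBDBDBDAACBCBBD ⇒ AA·CB·CB·BD·CB·BD·CB·BD·D·D·AA·CB·AA·CB·CB·BD
    A ↦ D
    B ↦ CB
    C ↦ AA
    D ↦ BD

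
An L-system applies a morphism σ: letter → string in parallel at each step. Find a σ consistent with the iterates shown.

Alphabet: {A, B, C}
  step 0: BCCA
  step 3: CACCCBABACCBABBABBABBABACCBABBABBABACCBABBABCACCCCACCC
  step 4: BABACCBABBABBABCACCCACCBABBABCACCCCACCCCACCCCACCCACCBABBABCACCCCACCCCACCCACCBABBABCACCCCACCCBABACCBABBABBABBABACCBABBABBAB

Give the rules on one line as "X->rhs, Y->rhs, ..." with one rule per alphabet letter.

A->ACC, B->C, C->BAB

  step 3 ⇒ step 4: CACCCBABACCBABBABBABBABACCBABBABBABACCBABBABCACCCCACCC ⇒ BAB·ACC·BAB·BAB·BAB·C·ACC·C·ACC·BAB·BAB·C·ACC·C·C·ACC·C·C·ACC·C·C·ACC·C·ACC·BAB·BAB·C·ACC·C·C·ACC·C·C·ACC·C·ACC·BAB·BAB·C·ACC·C·C·ACC·C·BAB·ACC·BAB·BAB·BAB·BAB·ACC·BAB·BAB·BAB
    A ↦ ACC
    B ↦ C
    C ↦ BAB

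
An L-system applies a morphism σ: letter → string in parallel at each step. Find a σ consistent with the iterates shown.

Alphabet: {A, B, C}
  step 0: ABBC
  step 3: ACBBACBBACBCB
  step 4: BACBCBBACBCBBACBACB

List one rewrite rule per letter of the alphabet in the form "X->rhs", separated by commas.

  step 3 ⇒ step 4: ACBBACBBACBCB ⇒ B·A·CB·CB·B·A·CB·CB·B·A·CB·A·CB
    A ↦ B
    B ↦ CB
    C ↦ A

A->B, B->CB, C->A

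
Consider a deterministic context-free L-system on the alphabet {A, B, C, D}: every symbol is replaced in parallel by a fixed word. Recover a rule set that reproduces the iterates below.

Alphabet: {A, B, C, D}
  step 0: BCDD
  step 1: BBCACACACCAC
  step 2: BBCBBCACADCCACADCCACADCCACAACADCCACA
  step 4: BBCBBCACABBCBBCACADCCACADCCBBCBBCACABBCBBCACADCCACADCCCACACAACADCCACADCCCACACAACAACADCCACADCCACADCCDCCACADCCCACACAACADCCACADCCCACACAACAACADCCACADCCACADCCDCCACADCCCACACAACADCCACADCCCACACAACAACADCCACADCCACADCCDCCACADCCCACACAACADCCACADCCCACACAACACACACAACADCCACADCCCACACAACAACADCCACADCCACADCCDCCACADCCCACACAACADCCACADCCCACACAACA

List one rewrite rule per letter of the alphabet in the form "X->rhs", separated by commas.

A->DCC, B->BBC, C->ACA, D->CAC

  step 1 ⇒ step 2: BBCACACACCAC ⇒ BBC·BBC·ACA·DCC·ACA·DCC·ACA·DCC·ACA·ACA·DCC·ACA
    A ↦ DCC
    B ↦ BBC
    C ↦ ACA
  step 0 ⇒ step 1: BCDD ⇒ BBC·ACA·CAC·CAC
    D ↦ CAC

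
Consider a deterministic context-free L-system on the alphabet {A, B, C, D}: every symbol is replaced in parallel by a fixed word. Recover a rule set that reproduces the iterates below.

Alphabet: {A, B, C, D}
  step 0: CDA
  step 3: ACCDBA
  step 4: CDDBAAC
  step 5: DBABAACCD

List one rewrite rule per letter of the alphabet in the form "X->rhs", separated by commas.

  step 4 ⇒ step 5: CDDBAAC ⇒ D·BA·BA·A·C·C·D
    A ↦ C
    B ↦ A
    C ↦ D
    D ↦ BA

A->C, B->A, C->D, D->BA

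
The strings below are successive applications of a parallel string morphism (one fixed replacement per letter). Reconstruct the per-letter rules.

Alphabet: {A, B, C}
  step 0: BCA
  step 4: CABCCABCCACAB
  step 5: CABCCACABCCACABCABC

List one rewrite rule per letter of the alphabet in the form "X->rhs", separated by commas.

  step 4 ⇒ step 5: CABCCABCCACAB ⇒ CA·B·C·CA·CA·B·C·CA·CA·B·CA·B·C
    A ↦ B
    B ↦ C
    C ↦ CA

A->B, B->C, C->CA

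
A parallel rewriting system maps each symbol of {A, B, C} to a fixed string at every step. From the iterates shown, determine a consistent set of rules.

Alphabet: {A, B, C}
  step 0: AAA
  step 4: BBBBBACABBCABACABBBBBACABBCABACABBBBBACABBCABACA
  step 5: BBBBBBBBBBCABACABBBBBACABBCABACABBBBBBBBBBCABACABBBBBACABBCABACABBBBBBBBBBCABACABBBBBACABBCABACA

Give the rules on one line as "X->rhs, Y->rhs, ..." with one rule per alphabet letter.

  step 4 ⇒ step 5: BBBBBACABBCABACABBBBBACABBCABACABBBBBACABBCABACA ⇒ BB·BB·BB·BB·BB·CA·BA·CA·BB·BB·BA·CA·BB·CA·BA·CA·BB·BB·BB·BB·BB·CA·BA·CA·BB·BB·BA·CA·BB·CA·BA·CA·BB·BB·BB·BB·BB·CA·BA·CA·BB·BB·BA·CA·BB·CA·BA·CA
    A ↦ CA
    B ↦ BB
    C ↦ BA

A->CA, B->BB, C->BA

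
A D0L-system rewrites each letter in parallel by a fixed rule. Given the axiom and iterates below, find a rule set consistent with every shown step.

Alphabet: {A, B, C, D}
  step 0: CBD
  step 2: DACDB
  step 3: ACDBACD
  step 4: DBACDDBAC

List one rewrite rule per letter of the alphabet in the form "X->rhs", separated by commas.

A->D, B->D, C->B, D->AC

  step 3 ⇒ step 4: ACDBACD ⇒ D·B·AC·D·D·B·AC
    A ↦ D
    B ↦ D
    C ↦ B
    D ↦ AC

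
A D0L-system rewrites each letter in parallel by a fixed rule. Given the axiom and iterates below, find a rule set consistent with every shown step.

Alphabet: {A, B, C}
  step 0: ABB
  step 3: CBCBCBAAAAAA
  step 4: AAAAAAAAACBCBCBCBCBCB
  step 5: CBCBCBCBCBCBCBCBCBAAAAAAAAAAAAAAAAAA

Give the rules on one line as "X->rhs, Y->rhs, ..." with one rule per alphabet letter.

A->CB, B->A, C->AA

  step 4 ⇒ step 5: AAAAAAAAACBCBCBCBCBCB ⇒ CB·CB·CB·CB·CB·CB·CB·CB·CB·AA·A·AA·A·AA·A·AA·A·AA·A·AA·A
    A ↦ CB
    B ↦ A
    C ↦ AA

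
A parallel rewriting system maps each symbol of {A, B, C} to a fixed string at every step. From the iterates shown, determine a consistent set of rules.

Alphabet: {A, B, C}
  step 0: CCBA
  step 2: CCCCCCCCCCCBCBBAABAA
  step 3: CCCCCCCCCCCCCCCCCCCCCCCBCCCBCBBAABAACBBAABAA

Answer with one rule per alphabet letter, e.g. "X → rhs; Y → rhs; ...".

A->BAA, B->CB, C->CC

  step 2 ⇒ step 3: CCCCCCCCCCCBCBBAABAA ⇒ CC·CC·CC·CC·CC·CC·CC·CC·CC·CC·CC·CB·CC·CB·CB·BAA·BAA·CB·BAA·BAA
    A ↦ BAA
    B ↦ CB
    C ↦ CC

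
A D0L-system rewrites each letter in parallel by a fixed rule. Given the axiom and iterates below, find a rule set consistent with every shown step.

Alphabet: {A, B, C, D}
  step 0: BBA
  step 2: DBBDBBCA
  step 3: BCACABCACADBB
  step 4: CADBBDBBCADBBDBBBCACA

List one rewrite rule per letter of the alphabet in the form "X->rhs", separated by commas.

  step 3 ⇒ step 4: BCACABCACADBB ⇒ CA·DB·B·DB·B·CA·DB·B·DB·B·B·CA·CA
    A ↦ B
    B ↦ CA
    C ↦ DB
    D ↦ B

A->B, B->CA, C->DB, D->B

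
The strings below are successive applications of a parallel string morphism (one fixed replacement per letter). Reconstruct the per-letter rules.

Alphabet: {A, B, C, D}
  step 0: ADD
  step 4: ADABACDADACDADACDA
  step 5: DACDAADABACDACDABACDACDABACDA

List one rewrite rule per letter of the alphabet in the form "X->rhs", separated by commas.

A->DA, B->A, C->BA, D->C

  step 4 ⇒ step 5: ADABACDADACDADACDA ⇒ DA·C·DA·A·DA·BA·C·DA·C·DA·BA·C·DA·C·DA·BA·C·DA
    A ↦ DA
    B ↦ A
    C ↦ BA
    D ↦ C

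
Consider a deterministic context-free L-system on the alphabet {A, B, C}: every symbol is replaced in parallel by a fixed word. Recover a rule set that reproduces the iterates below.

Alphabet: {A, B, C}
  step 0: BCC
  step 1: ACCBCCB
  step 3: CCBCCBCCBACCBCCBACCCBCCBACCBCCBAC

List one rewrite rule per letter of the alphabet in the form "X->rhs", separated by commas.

A->C, B->A, C->CCB

  step 0 ⇒ step 1: BCC ⇒ A·CCB·CCB
    B ↦ A
    C ↦ CCB
    A ↦ C  (constrained at step 1)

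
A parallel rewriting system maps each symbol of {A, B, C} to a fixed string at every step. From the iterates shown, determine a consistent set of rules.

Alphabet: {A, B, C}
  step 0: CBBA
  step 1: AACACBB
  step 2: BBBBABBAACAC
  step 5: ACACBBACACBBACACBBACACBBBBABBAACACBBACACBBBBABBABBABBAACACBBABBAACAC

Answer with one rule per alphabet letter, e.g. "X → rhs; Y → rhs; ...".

A->BB, B->AC, C->A

  step 1 ⇒ step 2: AACACBB ⇒ BB·BB·A·BB·A·AC·AC
    A ↦ BB
    B ↦ AC
    C ↦ A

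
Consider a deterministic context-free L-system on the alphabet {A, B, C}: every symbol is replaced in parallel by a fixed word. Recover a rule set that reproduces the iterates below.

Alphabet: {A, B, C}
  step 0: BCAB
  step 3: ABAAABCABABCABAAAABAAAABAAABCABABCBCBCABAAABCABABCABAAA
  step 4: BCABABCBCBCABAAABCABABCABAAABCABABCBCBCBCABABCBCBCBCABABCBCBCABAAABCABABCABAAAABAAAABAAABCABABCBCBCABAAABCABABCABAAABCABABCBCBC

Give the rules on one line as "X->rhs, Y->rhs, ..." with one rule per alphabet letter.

A->BC, B->ABA, C->AA

  step 3 ⇒ step 4: ABAAABCABABCABAAAABAAAABAAABCABABCBCBCABAAABCABABCABAAA ⇒ BC·ABA·BC·BC·BC·ABA·AA·BC·ABA·BC·ABA·AA·BC·ABA·BC·BC·BC·BC·ABA·BC·BC·BC·BC·ABA·BC·BC·BC·ABA·AA·BC·ABA·BC·ABA·AA·ABA·AA·ABA·AA·BC·ABA·BC·BC·BC·ABA·AA·BC·ABA·BC·ABA·AA·BC·ABA·BC·BC·BC
    A ↦ BC
    B ↦ ABA
    C ↦ AA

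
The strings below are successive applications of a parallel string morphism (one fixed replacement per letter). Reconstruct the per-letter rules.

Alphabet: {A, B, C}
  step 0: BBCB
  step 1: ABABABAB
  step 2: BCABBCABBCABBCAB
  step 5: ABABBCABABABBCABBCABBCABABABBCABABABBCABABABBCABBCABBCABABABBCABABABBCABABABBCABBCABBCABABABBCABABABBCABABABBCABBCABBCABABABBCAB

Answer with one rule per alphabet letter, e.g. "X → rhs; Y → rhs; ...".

A->BC, B->AB, C->AB

  step 1 ⇒ step 2: ABABABAB ⇒ BC·AB·BC·AB·BC·AB·BC·AB
    A ↦ BC
    B ↦ AB
  step 0 ⇒ step 1: BBCB ⇒ AB·AB·AB·AB
    C ↦ AB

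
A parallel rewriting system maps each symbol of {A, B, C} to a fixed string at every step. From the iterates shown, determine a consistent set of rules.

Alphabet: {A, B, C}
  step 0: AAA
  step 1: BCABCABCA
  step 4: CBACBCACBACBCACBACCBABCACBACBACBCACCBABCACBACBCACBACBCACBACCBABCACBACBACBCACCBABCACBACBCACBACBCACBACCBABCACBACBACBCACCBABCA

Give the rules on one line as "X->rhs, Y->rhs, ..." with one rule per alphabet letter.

  step 0 ⇒ step 1: AAA ⇒ BCA·BCA·BCA
    A ↦ BCA
    B ↦ C  (constrained at step 1)
    C ↦ CBA  (constrained at step 1)

A->BCA, B->C, C->CBA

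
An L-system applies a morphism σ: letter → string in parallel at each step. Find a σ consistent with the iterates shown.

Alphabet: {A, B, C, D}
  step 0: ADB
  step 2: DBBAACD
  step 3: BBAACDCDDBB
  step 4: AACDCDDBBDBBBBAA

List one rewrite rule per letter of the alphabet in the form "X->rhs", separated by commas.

A->CD, B->A, C->D, D->BB

  step 3 ⇒ step 4: BBAACDCDDBB ⇒ A·A·CD·CD·D·BB·D·BB·BB·A·A
    A ↦ CD
    B ↦ A
    C ↦ D
    D ↦ BB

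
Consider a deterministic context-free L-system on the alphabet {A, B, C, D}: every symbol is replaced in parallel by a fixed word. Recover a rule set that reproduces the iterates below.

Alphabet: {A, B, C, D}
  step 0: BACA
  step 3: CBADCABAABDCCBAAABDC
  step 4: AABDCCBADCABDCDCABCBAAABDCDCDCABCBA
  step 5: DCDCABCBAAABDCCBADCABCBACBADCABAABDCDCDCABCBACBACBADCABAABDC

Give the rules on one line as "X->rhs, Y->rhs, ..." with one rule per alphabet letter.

A->DC, B->AB, C->A, D->CB

  step 4 ⇒ step 5: AABDCCBADCABDCDCABCBAAABDCDCDCABCBA ⇒ DC·DC·AB·CB·A·A·AB·DC·CB·A·DC·AB·CB·A·CB·A·DC·AB·A·AB·DC·DC·DC·AB·CB·A·CB·A·CB·A·DC·AB·A·AB·DC
    A ↦ DC
    B ↦ AB
    C ↦ A
    D ↦ CB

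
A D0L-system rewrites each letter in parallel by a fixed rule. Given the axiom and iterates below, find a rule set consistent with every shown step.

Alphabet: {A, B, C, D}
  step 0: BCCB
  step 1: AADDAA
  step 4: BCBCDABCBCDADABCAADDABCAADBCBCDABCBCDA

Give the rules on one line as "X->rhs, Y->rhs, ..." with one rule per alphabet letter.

  step 0 ⇒ step 1: BCCB ⇒ AA·D·D·AA
    B ↦ AA
    C ↦ D
    A ↦ BC  (constrained at step 1)
    D ↦ DA  (constrained at step 1)

A->BC, B->AA, C->D, D->DA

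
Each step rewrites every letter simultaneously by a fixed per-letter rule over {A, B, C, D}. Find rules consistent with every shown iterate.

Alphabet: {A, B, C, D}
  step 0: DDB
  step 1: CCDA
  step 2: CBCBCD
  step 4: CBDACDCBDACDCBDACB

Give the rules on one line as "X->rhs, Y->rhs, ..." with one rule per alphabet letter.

A->D, B->DA, C->CB, D->C

  step 1 ⇒ step 2: CCDA ⇒ CB·CB·C·D
    A ↦ D
    C ↦ CB
    D ↦ C
  step 0 ⇒ step 1: DDB ⇒ C·C·DA
    B ↦ DA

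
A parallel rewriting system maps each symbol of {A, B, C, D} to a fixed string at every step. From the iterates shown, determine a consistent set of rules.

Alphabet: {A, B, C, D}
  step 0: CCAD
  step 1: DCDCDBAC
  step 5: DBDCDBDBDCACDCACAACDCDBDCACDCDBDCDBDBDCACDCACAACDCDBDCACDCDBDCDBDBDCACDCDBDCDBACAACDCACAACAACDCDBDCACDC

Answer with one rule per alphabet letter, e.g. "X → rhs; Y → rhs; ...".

  step 0 ⇒ step 1: CCAD ⇒ DC·DC·DB·AC
    A ↦ DB
    C ↦ DC
    D ↦ AC
    B ↦ A  (constrained at step 1)

A->DB, B->A, C->DC, D->AC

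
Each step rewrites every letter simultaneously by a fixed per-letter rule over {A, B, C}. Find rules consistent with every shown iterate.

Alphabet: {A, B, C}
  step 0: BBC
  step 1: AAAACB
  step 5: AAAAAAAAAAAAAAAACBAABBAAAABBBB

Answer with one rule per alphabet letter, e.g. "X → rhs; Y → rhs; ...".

A->B, B->AA, C->CB

  step 0 ⇒ step 1: BBC ⇒ AA·AA·CB
    B ↦ AA
    C ↦ CB
    A ↦ B  (constrained at step 1)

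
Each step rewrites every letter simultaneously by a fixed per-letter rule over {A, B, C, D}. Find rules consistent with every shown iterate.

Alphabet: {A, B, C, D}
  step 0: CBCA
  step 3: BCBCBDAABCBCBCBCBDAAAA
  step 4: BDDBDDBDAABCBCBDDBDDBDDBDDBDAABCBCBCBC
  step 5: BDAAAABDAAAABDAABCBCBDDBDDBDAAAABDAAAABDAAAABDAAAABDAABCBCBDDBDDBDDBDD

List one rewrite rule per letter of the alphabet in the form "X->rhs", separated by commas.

  step 4 ⇒ step 5: BDDBDDBDAABCBCBDDBDDBDDBDDBDAABCBCBCBC ⇒ BD·AA·AA·BD·AA·AA·BD·AA·BC·BC·BD·D·BD·D·BD·AA·AA·BD·AA·AA·BD·AA·AA·BD·AA·AA·BD·AA·BC·BC·BD·D·BD·D·BD·D·BD·D
    A ↦ BC
    B ↦ BD
    C ↦ D
    D ↦ AA

A->BC, B->BD, C->D, D->AA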